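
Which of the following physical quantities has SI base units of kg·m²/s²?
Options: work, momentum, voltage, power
Checking the SI base units of each option:
  work (W = Fd): kg·m²/s²  ✓ matches
  momentum (p = mv): kg·m/s  ✗
  voltage (V = IR): kg·m²/(s³·A)  ✗
  power (P = W/t): kg·m²/s³  ✗

Only work has units kg·m²/s².

Answer: work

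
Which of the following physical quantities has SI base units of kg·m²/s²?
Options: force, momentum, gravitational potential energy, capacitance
Checking the SI base units of each option:
  force (F = ma): kg·m/s²  ✗
  momentum (p = mv): kg·m/s  ✗
  gravitational potential energy (U = -GMm/r): kg·m²/s²  ✓ matches
  capacitance (C = Q/V): s⁴·A²/(kg·m²)  ✗

Only gravitational potential energy has units kg·m²/s².

Answer: gravitational potential energy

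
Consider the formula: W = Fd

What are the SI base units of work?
Units of each symbol in W = Fd:
  F (force): kg·m/s²
  d (displacement): m

Multiplying the contributions: [kg·m/s²] · [m]
Adding exponents of each base unit: kg: 1, m: 2, s: -2
SI base units of work: kg·m²/s²

Answer: kg·m²/s²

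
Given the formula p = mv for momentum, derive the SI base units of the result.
Units of each symbol in p = mv:
  m (mass): kg
  v (velocity): m/s

Multiplying the contributions: [kg] · [m/s]
Adding exponents of each base unit: kg: 1, m: 1, s: -1
SI base units of momentum: kg·m/s

Answer: kg·m/s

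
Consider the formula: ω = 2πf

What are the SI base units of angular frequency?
Units of each symbol in ω = 2πf:
  f (frequency): 1/s
  The factor 2π is dimensionless.

Multiplying the contributions: [1/s]
Adding exponents of each base unit: s: -1
SI base units of angular frequency: 1/s

Answer: 1/s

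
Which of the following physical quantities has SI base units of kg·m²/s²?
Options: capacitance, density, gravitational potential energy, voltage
Checking the SI base units of each option:
  capacitance (C = Q/V): s⁴·A²/(kg·m²)  ✗
  density (ρ = m/V): kg/m³  ✗
  gravitational potential energy (U = -GMm/r): kg·m²/s²  ✓ matches
  voltage (V = IR): kg·m²/(s³·A)  ✗

Only gravitational potential energy has units kg·m²/s².

Answer: gravitational potential energy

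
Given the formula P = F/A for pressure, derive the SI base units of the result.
Units of each symbol in P = F/A:
  F (force): kg·m/s²
  A (area): m²  → in the denominator, contributes 1/m²

Multiplying the contributions: [kg·m/s²] · [1/m²]
Adding exponents of each base unit: kg: 1, m: -1, s: -2
SI base units of pressure: kg/(m·s²)

Answer: kg/(m·s²)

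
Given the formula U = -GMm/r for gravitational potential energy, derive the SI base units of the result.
Units of each symbol in U = -GMm/r:
  G (gravitational constant): m³/(kg·s²)
  M (mass): kg
  m (mass): kg
  r (distance): m  → in the denominator, contributes 1/m
  The minus sign does not affect the units.

Multiplying the contributions: [m³/(kg·s²)] · [kg] · [kg] · [1/m]
Adding exponents of each base unit: kg: 1, m: 2, s: -2
SI base units of gravitational potential energy: kg·m²/s²

Answer: kg·m²/s²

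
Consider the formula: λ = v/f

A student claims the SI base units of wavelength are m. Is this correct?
Units of each symbol in λ = v/f:
  v (wave speed): m/s
  f (frequency): 1/s  → in the denominator, contributes s

Multiplying the contributions: [m/s] · [s]
Adding exponents of each base unit: m: 1
SI base units of wavelength: m

The claimed units m match the derived units, so the claim is correct.

Answer: Yes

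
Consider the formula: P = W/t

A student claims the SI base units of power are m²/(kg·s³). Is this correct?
Units of each symbol in P = W/t:
  W (work): kg·m²/s²
  t (time): s  → in the denominator, contributes 1/s

Multiplying the contributions: [kg·m²/s²] · [1/s]
Adding exponents of each base unit: kg: 1, m: 2, s: -3
SI base units of power: kg·m²/s³

The claimed units m²/(kg·s³) (exponents kg: -1, m: 2, s: -3) do not match the derived units kg·m²/s³ (exponents kg: 1, m: 2, s: -3), so the claim is incorrect.

Answer: No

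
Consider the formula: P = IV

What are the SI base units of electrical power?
Units of each symbol in P = IV:
  I (current): A
  V (voltage, in volts): kg·m²/(s³·A)

Multiplying the contributions: [A] · [kg·m²/(s³·A)]
Adding exponents of each base unit: kg: 1, m: 2, s: -3
SI base units of electrical power: kg·m²/s³

Answer: kg·m²/s³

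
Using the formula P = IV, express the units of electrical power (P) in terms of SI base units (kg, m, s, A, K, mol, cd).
Units of each symbol in P = IV:
  I (current): A
  V (voltage, in volts): kg·m²/(s³·A)

Multiplying the contributions: [A] · [kg·m²/(s³·A)]
Adding exponents of each base unit: kg: 1, m: 2, s: -3
SI base units of electrical power: kg·m²/s³

Answer: kg·m²/s³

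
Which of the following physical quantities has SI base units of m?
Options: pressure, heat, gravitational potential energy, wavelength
Checking the SI base units of each option:
  pressure (P = F/A): kg/(m·s²)  ✗
  heat (Q = mcΔT): kg·m²/s²  ✗
  gravitational potential energy (U = -GMm/r): kg·m²/s²  ✗
  wavelength (λ = v/f): m  ✓ matches

Only wavelength has units m.

Answer: wavelength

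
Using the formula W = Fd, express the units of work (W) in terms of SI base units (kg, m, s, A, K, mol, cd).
Units of each symbol in W = Fd:
  F (force): kg·m/s²
  d (displacement): m

Multiplying the contributions: [kg·m/s²] · [m]
Adding exponents of each base unit: kg: 1, m: 2, s: -2
SI base units of work: kg·m²/s²

Answer: kg·m²/s²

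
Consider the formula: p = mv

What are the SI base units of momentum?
Units of each symbol in p = mv:
  m (mass): kg
  v (velocity): m/s

Multiplying the contributions: [kg] · [m/s]
Adding exponents of each base unit: kg: 1, m: 1, s: -1
SI base units of momentum: kg·m/s

Answer: kg·m/s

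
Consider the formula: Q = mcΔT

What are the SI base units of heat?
Units of each symbol in Q = mcΔT:
  m (mass): kg
  c (specific heat capacity, in J/(kg·K)): m²/(s²·K)
  ΔT (temperature change): K

Multiplying the contributions: [kg] · [m²/(s²·K)] · [K]
Adding exponents of each base unit: kg: 1, m: 2, s: -2
SI base units of heat: kg·m²/s²

Answer: kg·m²/s²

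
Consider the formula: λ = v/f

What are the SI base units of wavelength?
Units of each symbol in λ = v/f:
  v (wave speed): m/s
  f (frequency): 1/s  → in the denominator, contributes s

Multiplying the contributions: [m/s] · [s]
Adding exponents of each base unit: m: 1
SI base units of wavelength: m

Answer: m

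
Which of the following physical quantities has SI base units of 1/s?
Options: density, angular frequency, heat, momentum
Checking the SI base units of each option:
  density (ρ = m/V): kg/m³  ✗
  angular frequency (ω = 2πf): 1/s  ✓ matches
  heat (Q = mcΔT): kg·m²/s²  ✗
  momentum (p = mv): kg·m/s  ✗

Only angular frequency has units 1/s.

Answer: angular frequency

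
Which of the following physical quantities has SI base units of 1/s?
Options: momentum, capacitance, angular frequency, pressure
Checking the SI base units of each option:
  momentum (p = mv): kg·m/s  ✗
  capacitance (C = Q/V): s⁴·A²/(kg·m²)  ✗
  angular frequency (ω = 2πf): 1/s  ✓ matches
  pressure (P = F/A): kg/(m·s²)  ✗

Only angular frequency has units 1/s.

Answer: angular frequency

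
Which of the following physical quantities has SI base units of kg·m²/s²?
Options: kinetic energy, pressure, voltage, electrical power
Checking the SI base units of each option:
  kinetic energy (E = ½mv²): kg·m²/s²  ✓ matches
  pressure (P = F/A): kg/(m·s²)  ✗
  voltage (V = IR): kg·m²/(s³·A)  ✗
  electrical power (P = IV): kg·m²/s³  ✗

Only kinetic energy has units kg·m²/s².

Answer: kinetic energy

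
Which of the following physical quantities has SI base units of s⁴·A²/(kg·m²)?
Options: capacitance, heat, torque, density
Checking the SI base units of each option:
  capacitance (C = Q/V): s⁴·A²/(kg·m²)  ✓ matches
  heat (Q = mcΔT): kg·m²/s²  ✗
  torque (τ = Fr): kg·m²/s²  ✗
  density (ρ = m/V): kg/m³  ✗

Only capacitance has units s⁴·A²/(kg·m²).

Answer: capacitance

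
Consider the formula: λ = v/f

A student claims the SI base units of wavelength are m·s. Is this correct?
Units of each symbol in λ = v/f:
  v (wave speed): m/s
  f (frequency): 1/s  → in the denominator, contributes s

Multiplying the contributions: [m/s] · [s]
Adding exponents of each base unit: m: 1
SI base units of wavelength: m

The claimed units m·s (exponents m: 1, s: 1) do not match the derived units m (exponents m: 1), so the claim is incorrect.

Answer: No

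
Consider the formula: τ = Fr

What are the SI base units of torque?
Units of each symbol in τ = Fr:
  F (force): kg·m/s²
  r (lever arm): m

Multiplying the contributions: [kg·m/s²] · [m]
Adding exponents of each base unit: kg: 1, m: 2, s: -2
SI base units of torque: kg·m²/s²

Answer: kg·m²/s²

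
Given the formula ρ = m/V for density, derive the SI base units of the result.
Units of each symbol in ρ = m/V:
  m (mass): kg
  V (volume): m³  → in the denominator, contributes 1/m³

Multiplying the contributions: [kg] · [1/m³]
Adding exponents of each base unit: kg: 1, m: -3
SI base units of density: kg/m³

Answer: kg/m³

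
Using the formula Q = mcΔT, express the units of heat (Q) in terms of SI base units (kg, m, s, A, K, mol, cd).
Units of each symbol in Q = mcΔT:
  m (mass): kg
  c (specific heat capacity, in J/(kg·K)): m²/(s²·K)
  ΔT (temperature change): K

Multiplying the contributions: [kg] · [m²/(s²·K)] · [K]
Adding exponents of each base unit: kg: 1, m: 2, s: -2
SI base units of heat: kg·m²/s²

Answer: kg·m²/s²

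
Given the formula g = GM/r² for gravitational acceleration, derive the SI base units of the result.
Units of each symbol in g = GM/r²:
  G (gravitational constant): m³/(kg·s²)
  M (mass): kg
  r (distance): m  → to the power 2 in the denominator, contributes 1/m²

Multiplying the contributions: [m³/(kg·s²)] · [kg] · [1/m²]
Adding exponents of each base unit: m: 1, s: -2
SI base units of gravitational acceleration: m/s²

Answer: m/s²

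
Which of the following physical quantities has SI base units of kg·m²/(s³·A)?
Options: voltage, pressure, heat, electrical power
Checking the SI base units of each option:
  voltage (V = IR): kg·m²/(s³·A)  ✓ matches
  pressure (P = F/A): kg/(m·s²)  ✗
  heat (Q = mcΔT): kg·m²/s²  ✗
  electrical power (P = IV): kg·m²/s³  ✗

Only voltage has units kg·m²/(s³·A).

Answer: voltage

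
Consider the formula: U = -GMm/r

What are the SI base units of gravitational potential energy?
Units of each symbol in U = -GMm/r:
  G (gravitational constant): m³/(kg·s²)
  M (mass): kg
  m (mass): kg
  r (distance): m  → in the denominator, contributes 1/m
  The minus sign does not affect the units.

Multiplying the contributions: [m³/(kg·s²)] · [kg] · [kg] · [1/m]
Adding exponents of each base unit: kg: 1, m: 2, s: -2
SI base units of gravitational potential energy: kg·m²/s²

Answer: kg·m²/s²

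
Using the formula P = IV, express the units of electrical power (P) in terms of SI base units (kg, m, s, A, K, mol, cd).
Units of each symbol in P = IV:
  I (current): A
  V (voltage, in volts): kg·m²/(s³·A)

Multiplying the contributions: [A] · [kg·m²/(s³·A)]
Adding exponents of each base unit: kg: 1, m: 2, s: -3
SI base units of electrical power: kg·m²/s³

Answer: kg·m²/s³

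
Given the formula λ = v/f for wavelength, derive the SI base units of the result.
Units of each symbol in λ = v/f:
  v (wave speed): m/s
  f (frequency): 1/s  → in the denominator, contributes s

Multiplying the contributions: [m/s] · [s]
Adding exponents of each base unit: m: 1
SI base units of wavelength: m

Answer: m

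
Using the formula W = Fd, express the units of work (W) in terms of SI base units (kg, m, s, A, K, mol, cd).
Units of each symbol in W = Fd:
  F (force): kg·m/s²
  d (displacement): m

Multiplying the contributions: [kg·m/s²] · [m]
Adding exponents of each base unit: kg: 1, m: 2, s: -2
SI base units of work: kg·m²/s²

Answer: kg·m²/s²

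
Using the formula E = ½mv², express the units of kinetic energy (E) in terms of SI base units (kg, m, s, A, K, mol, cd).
Units of each symbol in E = ½mv²:
  m (mass): kg
  v (speed): m/s  → to the power 2, contributes m²/s²
  The factor ½ is dimensionless.

Multiplying the contributions: [kg] · [m²/s²]
Adding exponents of each base unit: kg: 1, m: 2, s: -2
SI base units of kinetic energy: kg·m²/s²

Answer: kg·m²/s²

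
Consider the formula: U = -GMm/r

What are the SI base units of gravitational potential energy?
Units of each symbol in U = -GMm/r:
  G (gravitational constant): m³/(kg·s²)
  M (mass): kg
  m (mass): kg
  r (distance): m  → in the denominator, contributes 1/m
  The minus sign does not affect the units.

Multiplying the contributions: [m³/(kg·s²)] · [kg] · [kg] · [1/m]
Adding exponents of each base unit: kg: 1, m: 2, s: -2
SI base units of gravitational potential energy: kg·m²/s²

Answer: kg·m²/s²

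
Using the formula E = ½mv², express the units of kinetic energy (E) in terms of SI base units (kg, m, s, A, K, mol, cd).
Units of each symbol in E = ½mv²:
  m (mass): kg
  v (speed): m/s  → to the power 2, contributes m²/s²
  The factor ½ is dimensionless.

Multiplying the contributions: [kg] · [m²/s²]
Adding exponents of each base unit: kg: 1, m: 2, s: -2
SI base units of kinetic energy: kg·m²/s²

Answer: kg·m²/s²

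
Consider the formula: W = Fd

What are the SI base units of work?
Units of each symbol in W = Fd:
  F (force): kg·m/s²
  d (displacement): m

Multiplying the contributions: [kg·m/s²] · [m]
Adding exponents of each base unit: kg: 1, m: 2, s: -2
SI base units of work: kg·m²/s²

Answer: kg·m²/s²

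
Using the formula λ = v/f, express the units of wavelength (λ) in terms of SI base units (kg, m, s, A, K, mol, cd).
Units of each symbol in λ = v/f:
  v (wave speed): m/s
  f (frequency): 1/s  → in the denominator, contributes s

Multiplying the contributions: [m/s] · [s]
Adding exponents of each base unit: m: 1
SI base units of wavelength: m

Answer: m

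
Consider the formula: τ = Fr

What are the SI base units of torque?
Units of each symbol in τ = Fr:
  F (force): kg·m/s²
  r (lever arm): m

Multiplying the contributions: [kg·m/s²] · [m]
Adding exponents of each base unit: kg: 1, m: 2, s: -2
SI base units of torque: kg·m²/s²

Answer: kg·m²/s²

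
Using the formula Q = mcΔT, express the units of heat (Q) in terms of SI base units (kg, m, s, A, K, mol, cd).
Units of each symbol in Q = mcΔT:
  m (mass): kg
  c (specific heat capacity, in J/(kg·K)): m²/(s²·K)
  ΔT (temperature change): K

Multiplying the contributions: [kg] · [m²/(s²·K)] · [K]
Adding exponents of each base unit: kg: 1, m: 2, s: -2
SI base units of heat: kg·m²/s²

Answer: kg·m²/s²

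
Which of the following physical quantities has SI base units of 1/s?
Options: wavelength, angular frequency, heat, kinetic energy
Checking the SI base units of each option:
  wavelength (λ = v/f): m  ✗
  angular frequency (ω = 2πf): 1/s  ✓ matches
  heat (Q = mcΔT): kg·m²/s²  ✗
  kinetic energy (E = ½mv²): kg·m²/s²  ✗

Only angular frequency has units 1/s.

Answer: angular frequency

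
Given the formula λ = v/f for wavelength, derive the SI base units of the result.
Units of each symbol in λ = v/f:
  v (wave speed): m/s
  f (frequency): 1/s  → in the denominator, contributes s

Multiplying the contributions: [m/s] · [s]
Adding exponents of each base unit: m: 1
SI base units of wavelength: m

Answer: m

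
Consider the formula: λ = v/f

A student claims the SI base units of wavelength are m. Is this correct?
Units of each symbol in λ = v/f:
  v (wave speed): m/s
  f (frequency): 1/s  → in the denominator, contributes s

Multiplying the contributions: [m/s] · [s]
Adding exponents of each base unit: m: 1
SI base units of wavelength: m

The claimed units m match the derived units, so the claim is correct.

Answer: Yes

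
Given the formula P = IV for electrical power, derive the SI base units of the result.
Units of each symbol in P = IV:
  I (current): A
  V (voltage, in volts): kg·m²/(s³·A)

Multiplying the contributions: [A] · [kg·m²/(s³·A)]
Adding exponents of each base unit: kg: 1, m: 2, s: -3
SI base units of electrical power: kg·m²/s³

Answer: kg·m²/s³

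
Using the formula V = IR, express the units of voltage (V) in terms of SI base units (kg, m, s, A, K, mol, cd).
Units of each symbol in V = IR:
  I (current): A
  R (resistance, in ohms): kg·m²/(s³·A²)

Multiplying the contributions: [A] · [kg·m²/(s³·A²)]
Adding exponents of each base unit: kg: 1, m: 2, s: -3, A: -1
SI base units of voltage: kg·m²/(s³·A)

Answer: kg·m²/(s³·A)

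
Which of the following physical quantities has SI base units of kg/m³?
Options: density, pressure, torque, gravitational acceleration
Checking the SI base units of each option:
  density (ρ = m/V): kg/m³  ✓ matches
  pressure (P = F/A): kg/(m·s²)  ✗
  torque (τ = Fr): kg·m²/s²  ✗
  gravitational acceleration (g = GM/r²): m/s²  ✗

Only density has units kg/m³.

Answer: density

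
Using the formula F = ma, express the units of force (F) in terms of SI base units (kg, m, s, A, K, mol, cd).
Units of each symbol in F = ma:
  m (mass): kg
  a (acceleration): m/s²

Multiplying the contributions: [kg] · [m/s²]
Adding exponents of each base unit: kg: 1, m: 1, s: -2
SI base units of force: kg·m/s²

Answer: kg·m/s²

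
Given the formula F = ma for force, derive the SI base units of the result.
Units of each symbol in F = ma:
  m (mass): kg
  a (acceleration): m/s²

Multiplying the contributions: [kg] · [m/s²]
Adding exponents of each base unit: kg: 1, m: 1, s: -2
SI base units of force: kg·m/s²

Answer: kg·m/s²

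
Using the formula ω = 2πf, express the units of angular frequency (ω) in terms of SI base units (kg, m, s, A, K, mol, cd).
Units of each symbol in ω = 2πf:
  f (frequency): 1/s
  The factor 2π is dimensionless.

Multiplying the contributions: [1/s]
Adding exponents of each base unit: s: -1
SI base units of angular frequency: 1/s

Answer: 1/s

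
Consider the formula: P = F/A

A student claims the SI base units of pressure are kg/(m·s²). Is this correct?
Units of each symbol in P = F/A:
  F (force): kg·m/s²
  A (area): m²  → in the denominator, contributes 1/m²

Multiplying the contributions: [kg·m/s²] · [1/m²]
Adding exponents of each base unit: kg: 1, m: -1, s: -2
SI base units of pressure: kg/(m·s²)

The claimed units kg/(m·s²) match the derived units, so the claim is correct.

Answer: Yes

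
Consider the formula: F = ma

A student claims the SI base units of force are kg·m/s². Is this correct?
Units of each symbol in F = ma:
  m (mass): kg
  a (acceleration): m/s²

Multiplying the contributions: [kg] · [m/s²]
Adding exponents of each base unit: kg: 1, m: 1, s: -2
SI base units of force: kg·m/s²

The claimed units kg·m/s² match the derived units, so the claim is correct.

Answer: Yes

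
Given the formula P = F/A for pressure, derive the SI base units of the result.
Units of each symbol in P = F/A:
  F (force): kg·m/s²
  A (area): m²  → in the denominator, contributes 1/m²

Multiplying the contributions: [kg·m/s²] · [1/m²]
Adding exponents of each base unit: kg: 1, m: -1, s: -2
SI base units of pressure: kg/(m·s²)

Answer: kg/(m·s²)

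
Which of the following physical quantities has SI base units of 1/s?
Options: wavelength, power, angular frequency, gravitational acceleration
Checking the SI base units of each option:
  wavelength (λ = v/f): m  ✗
  power (P = W/t): kg·m²/s³  ✗
  angular frequency (ω = 2πf): 1/s  ✓ matches
  gravitational acceleration (g = GM/r²): m/s²  ✗

Only angular frequency has units 1/s.

Answer: angular frequency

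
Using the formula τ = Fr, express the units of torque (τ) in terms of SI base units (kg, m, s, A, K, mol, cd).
Units of each symbol in τ = Fr:
  F (force): kg·m/s²
  r (lever arm): m

Multiplying the contributions: [kg·m/s²] · [m]
Adding exponents of each base unit: kg: 1, m: 2, s: -2
SI base units of torque: kg·m²/s²

Answer: kg·m²/s²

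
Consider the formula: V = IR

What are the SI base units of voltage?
Units of each symbol in V = IR:
  I (current): A
  R (resistance, in ohms): kg·m²/(s³·A²)

Multiplying the contributions: [A] · [kg·m²/(s³·A²)]
Adding exponents of each base unit: kg: 1, m: 2, s: -3, A: -1
SI base units of voltage: kg·m²/(s³·A)

Answer: kg·m²/(s³·A)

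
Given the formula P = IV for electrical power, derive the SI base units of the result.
Units of each symbol in P = IV:
  I (current): A
  V (voltage, in volts): kg·m²/(s³·A)

Multiplying the contributions: [A] · [kg·m²/(s³·A)]
Adding exponents of each base unit: kg: 1, m: 2, s: -3
SI base units of electrical power: kg·m²/s³

Answer: kg·m²/s³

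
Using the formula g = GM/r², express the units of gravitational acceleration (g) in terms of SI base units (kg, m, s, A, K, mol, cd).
Units of each symbol in g = GM/r²:
  G (gravitational constant): m³/(kg·s²)
  M (mass): kg
  r (distance): m  → to the power 2 in the denominator, contributes 1/m²

Multiplying the contributions: [m³/(kg·s²)] · [kg] · [1/m²]
Adding exponents of each base unit: m: 1, s: -2
SI base units of gravitational acceleration: m/s²

Answer: m/s²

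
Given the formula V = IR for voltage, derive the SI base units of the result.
Units of each symbol in V = IR:
  I (current): A
  R (resistance, in ohms): kg·m²/(s³·A²)

Multiplying the contributions: [A] · [kg·m²/(s³·A²)]
Adding exponents of each base unit: kg: 1, m: 2, s: -3, A: -1
SI base units of voltage: kg·m²/(s³·A)

Answer: kg·m²/(s³·A)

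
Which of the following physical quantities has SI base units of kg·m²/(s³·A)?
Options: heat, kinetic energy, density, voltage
Checking the SI base units of each option:
  heat (Q = mcΔT): kg·m²/s²  ✗
  kinetic energy (E = ½mv²): kg·m²/s²  ✗
  density (ρ = m/V): kg/m³  ✗
  voltage (V = IR): kg·m²/(s³·A)  ✓ matches

Only voltage has units kg·m²/(s³·A).

Answer: voltage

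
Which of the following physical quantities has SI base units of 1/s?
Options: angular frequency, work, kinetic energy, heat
Checking the SI base units of each option:
  angular frequency (ω = 2πf): 1/s  ✓ matches
  work (W = Fd): kg·m²/s²  ✗
  kinetic energy (E = ½mv²): kg·m²/s²  ✗
  heat (Q = mcΔT): kg·m²/s²  ✗

Only angular frequency has units 1/s.

Answer: angular frequency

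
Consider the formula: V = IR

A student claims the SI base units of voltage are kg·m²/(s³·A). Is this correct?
Units of each symbol in V = IR:
  I (current): A
  R (resistance, in ohms): kg·m²/(s³·A²)

Multiplying the contributions: [A] · [kg·m²/(s³·A²)]
Adding exponents of each base unit: kg: 1, m: 2, s: -3, A: -1
SI base units of voltage: kg·m²/(s³·A)

The claimed units kg·m²/(s³·A) match the derived units, so the claim is correct.

Answer: Yes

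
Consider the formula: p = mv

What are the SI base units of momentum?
Units of each symbol in p = mv:
  m (mass): kg
  v (velocity): m/s

Multiplying the contributions: [kg] · [m/s]
Adding exponents of each base unit: kg: 1, m: 1, s: -1
SI base units of momentum: kg·m/s

Answer: kg·m/s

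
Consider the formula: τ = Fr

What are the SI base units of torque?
Units of each symbol in τ = Fr:
  F (force): kg·m/s²
  r (lever arm): m

Multiplying the contributions: [kg·m/s²] · [m]
Adding exponents of each base unit: kg: 1, m: 2, s: -2
SI base units of torque: kg·m²/s²

Answer: kg·m²/s²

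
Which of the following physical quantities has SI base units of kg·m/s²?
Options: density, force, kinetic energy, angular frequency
Checking the SI base units of each option:
  density (ρ = m/V): kg/m³  ✗
  force (F = ma): kg·m/s²  ✓ matches
  kinetic energy (E = ½mv²): kg·m²/s²  ✗
  angular frequency (ω = 2πf): 1/s  ✗

Only force has units kg·m/s².

Answer: force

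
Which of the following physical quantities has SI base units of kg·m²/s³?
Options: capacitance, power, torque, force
Checking the SI base units of each option:
  capacitance (C = Q/V): s⁴·A²/(kg·m²)  ✗
  power (P = W/t): kg·m²/s³  ✓ matches
  torque (τ = Fr): kg·m²/s²  ✗
  force (F = ma): kg·m/s²  ✗

Only power has units kg·m²/s³.

Answer: power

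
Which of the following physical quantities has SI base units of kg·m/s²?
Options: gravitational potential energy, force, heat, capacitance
Checking the SI base units of each option:
  gravitational potential energy (U = -GMm/r): kg·m²/s²  ✗
  force (F = ma): kg·m/s²  ✓ matches
  heat (Q = mcΔT): kg·m²/s²  ✗
  capacitance (C = Q/V): s⁴·A²/(kg·m²)  ✗

Only force has units kg·m/s².

Answer: force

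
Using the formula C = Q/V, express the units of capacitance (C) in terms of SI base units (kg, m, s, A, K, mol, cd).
Units of each symbol in C = Q/V:
  Q (charge, in coulombs): s·A
  V (voltage, in volts): kg·m²/(s³·A)  → in the denominator, contributes s³·A/(kg·m²)

Multiplying the contributions: [s·A] · [s³·A/(kg·m²)]
Adding exponents of each base unit: kg: -1, m: -2, s: 4, A: 2
SI base units of capacitance: s⁴·A²/(kg·m²)

Answer: s⁴·A²/(kg·m²)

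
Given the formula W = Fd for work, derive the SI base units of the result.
Units of each symbol in W = Fd:
  F (force): kg·m/s²
  d (displacement): m

Multiplying the contributions: [kg·m/s²] · [m]
Adding exponents of each base unit: kg: 1, m: 2, s: -2
SI base units of work: kg·m²/s²

Answer: kg·m²/s²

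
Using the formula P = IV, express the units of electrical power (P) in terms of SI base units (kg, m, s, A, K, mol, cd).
Units of each symbol in P = IV:
  I (current): A
  V (voltage, in volts): kg·m²/(s³·A)

Multiplying the contributions: [A] · [kg·m²/(s³·A)]
Adding exponents of each base unit: kg: 1, m: 2, s: -3
SI base units of electrical power: kg·m²/s³

Answer: kg·m²/s³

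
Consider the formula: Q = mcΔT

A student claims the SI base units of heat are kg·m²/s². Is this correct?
Units of each symbol in Q = mcΔT:
  m (mass): kg
  c (specific heat capacity, in J/(kg·K)): m²/(s²·K)
  ΔT (temperature change): K

Multiplying the contributions: [kg] · [m²/(s²·K)] · [K]
Adding exponents of each base unit: kg: 1, m: 2, s: -2
SI base units of heat: kg·m²/s²

The claimed units kg·m²/s² match the derived units, so the claim is correct.

Answer: Yes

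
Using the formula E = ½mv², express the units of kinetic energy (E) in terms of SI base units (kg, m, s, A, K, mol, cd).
Units of each symbol in E = ½mv²:
  m (mass): kg
  v (speed): m/s  → to the power 2, contributes m²/s²
  The factor ½ is dimensionless.

Multiplying the contributions: [kg] · [m²/s²]
Adding exponents of each base unit: kg: 1, m: 2, s: -2
SI base units of kinetic energy: kg·m²/s²

Answer: kg·m²/s²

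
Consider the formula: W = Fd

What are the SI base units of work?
Units of each symbol in W = Fd:
  F (force): kg·m/s²
  d (displacement): m

Multiplying the contributions: [kg·m/s²] · [m]
Adding exponents of each base unit: kg: 1, m: 2, s: -2
SI base units of work: kg·m²/s²

Answer: kg·m²/s²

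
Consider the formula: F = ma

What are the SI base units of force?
Units of each symbol in F = ma:
  m (mass): kg
  a (acceleration): m/s²

Multiplying the contributions: [kg] · [m/s²]
Adding exponents of each base unit: kg: 1, m: 1, s: -2
SI base units of force: kg·m/s²

Answer: kg·m/s²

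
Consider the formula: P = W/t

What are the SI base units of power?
Units of each symbol in P = W/t:
  W (work): kg·m²/s²
  t (time): s  → in the denominator, contributes 1/s

Multiplying the contributions: [kg·m²/s²] · [1/s]
Adding exponents of each base unit: kg: 1, m: 2, s: -3
SI base units of power: kg·m²/s³

Answer: kg·m²/s³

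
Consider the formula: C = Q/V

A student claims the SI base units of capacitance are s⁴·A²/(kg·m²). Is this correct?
Units of each symbol in C = Q/V:
  Q (charge, in coulombs): s·A
  V (voltage, in volts): kg·m²/(s³·A)  → in the denominator, contributes s³·A/(kg·m²)

Multiplying the contributions: [s·A] · [s³·A/(kg·m²)]
Adding exponents of each base unit: kg: -1, m: -2, s: 4, A: 2
SI base units of capacitance: s⁴·A²/(kg·m²)

The claimed units s⁴·A²/(kg·m²) match the derived units, so the claim is correct.

Answer: Yes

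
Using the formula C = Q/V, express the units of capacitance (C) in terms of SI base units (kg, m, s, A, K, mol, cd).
Units of each symbol in C = Q/V:
  Q (charge, in coulombs): s·A
  V (voltage, in volts): kg·m²/(s³·A)  → in the denominator, contributes s³·A/(kg·m²)

Multiplying the contributions: [s·A] · [s³·A/(kg·m²)]
Adding exponents of each base unit: kg: -1, m: -2, s: 4, A: 2
SI base units of capacitance: s⁴·A²/(kg·m²)

Answer: s⁴·A²/(kg·m²)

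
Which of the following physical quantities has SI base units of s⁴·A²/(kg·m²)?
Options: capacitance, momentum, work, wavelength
Checking the SI base units of each option:
  capacitance (C = Q/V): s⁴·A²/(kg·m²)  ✓ matches
  momentum (p = mv): kg·m/s  ✗
  work (W = Fd): kg·m²/s²  ✗
  wavelength (λ = v/f): m  ✗

Only capacitance has units s⁴·A²/(kg·m²).

Answer: capacitance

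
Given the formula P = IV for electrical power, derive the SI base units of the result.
Units of each symbol in P = IV:
  I (current): A
  V (voltage, in volts): kg·m²/(s³·A)

Multiplying the contributions: [A] · [kg·m²/(s³·A)]
Adding exponents of each base unit: kg: 1, m: 2, s: -3
SI base units of electrical power: kg·m²/s³

Answer: kg·m²/s³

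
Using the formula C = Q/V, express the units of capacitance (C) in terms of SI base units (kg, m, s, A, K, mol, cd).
Units of each symbol in C = Q/V:
  Q (charge, in coulombs): s·A
  V (voltage, in volts): kg·m²/(s³·A)  → in the denominator, contributes s³·A/(kg·m²)

Multiplying the contributions: [s·A] · [s³·A/(kg·m²)]
Adding exponents of each base unit: kg: -1, m: -2, s: 4, A: 2
SI base units of capacitance: s⁴·A²/(kg·m²)

Answer: s⁴·A²/(kg·m²)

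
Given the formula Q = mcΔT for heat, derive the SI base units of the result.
Units of each symbol in Q = mcΔT:
  m (mass): kg
  c (specific heat capacity, in J/(kg·K)): m²/(s²·K)
  ΔT (temperature change): K

Multiplying the contributions: [kg] · [m²/(s²·K)] · [K]
Adding exponents of each base unit: kg: 1, m: 2, s: -2
SI base units of heat: kg·m²/s²

Answer: kg·m²/s²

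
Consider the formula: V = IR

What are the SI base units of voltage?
Units of each symbol in V = IR:
  I (current): A
  R (resistance, in ohms): kg·m²/(s³·A²)

Multiplying the contributions: [A] · [kg·m²/(s³·A²)]
Adding exponents of each base unit: kg: 1, m: 2, s: -3, A: -1
SI base units of voltage: kg·m²/(s³·A)

Answer: kg·m²/(s³·A)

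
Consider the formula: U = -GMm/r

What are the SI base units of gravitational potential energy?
Units of each symbol in U = -GMm/r:
  G (gravitational constant): m³/(kg·s²)
  M (mass): kg
  m (mass): kg
  r (distance): m  → in the denominator, contributes 1/m
  The minus sign does not affect the units.

Multiplying the contributions: [m³/(kg·s²)] · [kg] · [kg] · [1/m]
Adding exponents of each base unit: kg: 1, m: 2, s: -2
SI base units of gravitational potential energy: kg·m²/s²

Answer: kg·m²/s²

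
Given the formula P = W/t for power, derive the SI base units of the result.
Units of each symbol in P = W/t:
  W (work): kg·m²/s²
  t (time): s  → in the denominator, contributes 1/s

Multiplying the contributions: [kg·m²/s²] · [1/s]
Adding exponents of each base unit: kg: 1, m: 2, s: -3
SI base units of power: kg·m²/s³

Answer: kg·m²/s³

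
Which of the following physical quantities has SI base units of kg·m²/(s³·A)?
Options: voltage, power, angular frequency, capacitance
Checking the SI base units of each option:
  voltage (V = IR): kg·m²/(s³·A)  ✓ matches
  power (P = W/t): kg·m²/s³  ✗
  angular frequency (ω = 2πf): 1/s  ✗
  capacitance (C = Q/V): s⁴·A²/(kg·m²)  ✗

Only voltage has units kg·m²/(s³·A).

Answer: voltage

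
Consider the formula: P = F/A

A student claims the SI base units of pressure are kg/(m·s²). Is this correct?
Units of each symbol in P = F/A:
  F (force): kg·m/s²
  A (area): m²  → in the denominator, contributes 1/m²

Multiplying the contributions: [kg·m/s²] · [1/m²]
Adding exponents of each base unit: kg: 1, m: -1, s: -2
SI base units of pressure: kg/(m·s²)

The claimed units kg/(m·s²) match the derived units, so the claim is correct.

Answer: Yes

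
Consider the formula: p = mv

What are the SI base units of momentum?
Units of each symbol in p = mv:
  m (mass): kg
  v (velocity): m/s

Multiplying the contributions: [kg] · [m/s]
Adding exponents of each base unit: kg: 1, m: 1, s: -1
SI base units of momentum: kg·m/s

Answer: kg·m/s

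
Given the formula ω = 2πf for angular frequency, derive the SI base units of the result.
Units of each symbol in ω = 2πf:
  f (frequency): 1/s
  The factor 2π is dimensionless.

Multiplying the contributions: [1/s]
Adding exponents of each base unit: s: -1
SI base units of angular frequency: 1/s

Answer: 1/s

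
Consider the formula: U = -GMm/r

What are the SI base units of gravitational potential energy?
Units of each symbol in U = -GMm/r:
  G (gravitational constant): m³/(kg·s²)
  M (mass): kg
  m (mass): kg
  r (distance): m  → in the denominator, contributes 1/m
  The minus sign does not affect the units.

Multiplying the contributions: [m³/(kg·s²)] · [kg] · [kg] · [1/m]
Adding exponents of each base unit: kg: 1, m: 2, s: -2
SI base units of gravitational potential energy: kg·m²/s²

Answer: kg·m²/s²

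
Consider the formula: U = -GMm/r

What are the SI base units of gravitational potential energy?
Units of each symbol in U = -GMm/r:
  G (gravitational constant): m³/(kg·s²)
  M (mass): kg
  m (mass): kg
  r (distance): m  → in the denominator, contributes 1/m
  The minus sign does not affect the units.

Multiplying the contributions: [m³/(kg·s²)] · [kg] · [kg] · [1/m]
Adding exponents of each base unit: kg: 1, m: 2, s: -2
SI base units of gravitational potential energy: kg·m²/s²

Answer: kg·m²/s²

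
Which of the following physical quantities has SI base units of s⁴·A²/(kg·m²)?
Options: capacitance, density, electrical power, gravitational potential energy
Checking the SI base units of each option:
  capacitance (C = Q/V): s⁴·A²/(kg·m²)  ✓ matches
  density (ρ = m/V): kg/m³  ✗
  electrical power (P = IV): kg·m²/s³  ✗
  gravitational potential energy (U = -GMm/r): kg·m²/s²  ✗

Only capacitance has units s⁴·A²/(kg·m²).

Answer: capacitance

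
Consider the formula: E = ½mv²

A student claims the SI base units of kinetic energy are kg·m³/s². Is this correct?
Units of each symbol in E = ½mv²:
  m (mass): kg
  v (speed): m/s  → to the power 2, contributes m²/s²
  The factor ½ is dimensionless.

Multiplying the contributions: [kg] · [m²/s²]
Adding exponents of each base unit: kg: 1, m: 2, s: -2
SI base units of kinetic energy: kg·m²/s²

The claimed units kg·m³/s² (exponents kg: 1, m: 3, s: -2) do not match the derived units kg·m²/s² (exponents kg: 1, m: 2, s: -2), so the claim is incorrect.

Answer: No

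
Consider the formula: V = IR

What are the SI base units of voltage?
Units of each symbol in V = IR:
  I (current): A
  R (resistance, in ohms): kg·m²/(s³·A²)

Multiplying the contributions: [A] · [kg·m²/(s³·A²)]
Adding exponents of each base unit: kg: 1, m: 2, s: -3, A: -1
SI base units of voltage: kg·m²/(s³·A)

Answer: kg·m²/(s³·A)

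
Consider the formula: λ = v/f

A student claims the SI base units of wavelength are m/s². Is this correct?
Units of each symbol in λ = v/f:
  v (wave speed): m/s
  f (frequency): 1/s  → in the denominator, contributes s

Multiplying the contributions: [m/s] · [s]
Adding exponents of each base unit: m: 1
SI base units of wavelength: m

The claimed units m/s² (exponents m: 1, s: -2) do not match the derived units m (exponents m: 1), so the claim is incorrect.

Answer: No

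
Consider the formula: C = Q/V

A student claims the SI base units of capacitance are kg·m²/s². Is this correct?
Units of each symbol in C = Q/V:
  Q (charge, in coulombs): s·A
  V (voltage, in volts): kg·m²/(s³·A)  → in the denominator, contributes s³·A/(kg·m²)

Multiplying the contributions: [s·A] · [s³·A/(kg·m²)]
Adding exponents of each base unit: kg: -1, m: -2, s: 4, A: 2
SI base units of capacitance: s⁴·A²/(kg·m²)

The claimed units kg·m²/s² (exponents kg: 1, m: 2, s: -2) do not match the derived units s⁴·A²/(kg·m²) (exponents kg: -1, m: -2, s: 4, A: 2), so the claim is incorrect.

Answer: No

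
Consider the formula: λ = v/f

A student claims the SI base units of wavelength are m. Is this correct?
Units of each symbol in λ = v/f:
  v (wave speed): m/s
  f (frequency): 1/s  → in the denominator, contributes s

Multiplying the contributions: [m/s] · [s]
Adding exponents of each base unit: m: 1
SI base units of wavelength: m

The claimed units m match the derived units, so the claim is correct.

Answer: Yes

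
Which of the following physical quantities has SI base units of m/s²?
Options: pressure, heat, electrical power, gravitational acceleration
Checking the SI base units of each option:
  pressure (P = F/A): kg/(m·s²)  ✗
  heat (Q = mcΔT): kg·m²/s²  ✗
  electrical power (P = IV): kg·m²/s³  ✗
  gravitational acceleration (g = GM/r²): m/s²  ✓ matches

Only gravitational acceleration has units m/s².

Answer: gravitational acceleration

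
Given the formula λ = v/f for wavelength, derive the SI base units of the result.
Units of each symbol in λ = v/f:
  v (wave speed): m/s
  f (frequency): 1/s  → in the denominator, contributes s

Multiplying the contributions: [m/s] · [s]
Adding exponents of each base unit: m: 1
SI base units of wavelength: m

Answer: m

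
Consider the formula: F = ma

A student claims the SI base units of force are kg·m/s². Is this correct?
Units of each symbol in F = ma:
  m (mass): kg
  a (acceleration): m/s²

Multiplying the contributions: [kg] · [m/s²]
Adding exponents of each base unit: kg: 1, m: 1, s: -2
SI base units of force: kg·m/s²

The claimed units kg·m/s² match the derived units, so the claim is correct.

Answer: Yes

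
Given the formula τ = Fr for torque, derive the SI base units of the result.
Units of each symbol in τ = Fr:
  F (force): kg·m/s²
  r (lever arm): m

Multiplying the contributions: [kg·m/s²] · [m]
Adding exponents of each base unit: kg: 1, m: 2, s: -2
SI base units of torque: kg·m²/s²

Answer: kg·m²/s²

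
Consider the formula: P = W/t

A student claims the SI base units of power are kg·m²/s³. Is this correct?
Units of each symbol in P = W/t:
  W (work): kg·m²/s²
  t (time): s  → in the denominator, contributes 1/s

Multiplying the contributions: [kg·m²/s²] · [1/s]
Adding exponents of each base unit: kg: 1, m: 2, s: -3
SI base units of power: kg·m²/s³

The claimed units kg·m²/s³ match the derived units, so the claim is correct.

Answer: Yes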